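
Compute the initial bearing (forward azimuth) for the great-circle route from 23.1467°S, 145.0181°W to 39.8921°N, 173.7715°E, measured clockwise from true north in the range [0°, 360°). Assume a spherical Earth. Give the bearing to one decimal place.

Δλ = 173.7715 − -145.0181 = 318.7896°; wrapped into (−180°, 180°]: -41.2104°.
θ = atan2( sin Δλ · cos φ₂ , cos φ₁ · sin φ₂ − sin φ₁ · cos φ₂ · cos Δλ )
  = atan2(-0.50549, 0.81661) = -31.758° → normalised to [0°, 360°): 328.242°.

328.2°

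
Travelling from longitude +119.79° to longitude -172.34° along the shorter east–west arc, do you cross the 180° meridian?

Naïve |-172.34 − 119.79| = 292.13° > 180°, so the shorter arc goes the other way round — across 180°.
Signed shortest Δλ = ((-172.34 − 119.79 + 180) mod 360) − 180 = 67.87°.
Going east by 67.87° from +119.79° passes through 180° before reaching -172.34°.

Yes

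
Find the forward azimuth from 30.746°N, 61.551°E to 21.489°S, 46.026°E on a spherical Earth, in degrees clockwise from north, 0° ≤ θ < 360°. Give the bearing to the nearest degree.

Δλ = 46.026 − 61.551 = -15.525°.
θ = atan2( sin Δλ · cos φ₂ , cos φ₁ · sin φ₂ − sin φ₁ · cos φ₂ · cos Δλ )
  = atan2(-0.24905, -0.77317) = -162.145° → normalised to [0°, 360°): 197.855°.

198°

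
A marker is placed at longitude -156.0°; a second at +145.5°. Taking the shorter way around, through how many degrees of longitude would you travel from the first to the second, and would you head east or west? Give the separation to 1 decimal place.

Raw difference: 145.5 − -156.0 = 301.5°.
Normalise into (−180°, 180°]: 301.5° − 360° = -58.5°.
Negative ⇒ the second point lies to the west; separation 58.5°.

58.5° west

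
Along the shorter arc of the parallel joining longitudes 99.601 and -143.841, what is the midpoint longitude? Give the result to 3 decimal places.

Signed shortest Δλ from +99.601° to -143.841° is +116.558°.
Midpoint longitude = +99.601° + (+116.558°)/2 = +99.601° + 58.279° = +157.880°.
(The naïve average (+99.601 + -143.841)/2 = -22.12° is on the wrong side of the globe.)

+157.880°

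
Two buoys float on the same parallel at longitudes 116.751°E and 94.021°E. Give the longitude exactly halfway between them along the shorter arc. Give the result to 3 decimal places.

105.386°E

Signed shortest Δλ from +116.751° to +94.021° is -22.730°.
Midpoint longitude = +116.751° + (-22.730°)/2 = +116.751° − 11.365° = +105.386°.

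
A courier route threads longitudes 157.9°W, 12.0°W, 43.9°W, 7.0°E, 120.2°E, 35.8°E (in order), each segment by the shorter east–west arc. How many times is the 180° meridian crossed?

0

Leg 1: -157.9° → -12.0°, shortest Δλ = 145.9° (east) — does not cross 180°.
Leg 2: -12.0° → -43.9°, shortest Δλ = -31.9° (west) — does not cross 180°.
Leg 3: -43.9° → +7.0°, shortest Δλ = 50.9° (east) — does not cross 180°.
Leg 4: +7.0° → +120.2°, shortest Δλ = 113.2° (east) — does not cross 180°.
Leg 5: +120.2° → +35.8°, shortest Δλ = -84.4° (west) — does not cross 180°.
Total crossings: 0.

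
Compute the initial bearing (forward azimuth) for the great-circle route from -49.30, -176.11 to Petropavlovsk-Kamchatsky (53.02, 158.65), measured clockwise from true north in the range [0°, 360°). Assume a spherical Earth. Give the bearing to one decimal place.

Δλ = 158.65 − -176.11 = 334.76°; wrapped into (−180°, 180°]: -25.24°.
θ = atan2( sin Δλ · cos φ₂ , cos φ₁ · sin φ₂ − sin φ₁ · cos φ₂ · cos Δλ )
  = atan2(-0.25650, 0.93343) = -15.365° → normalised to [0°, 360°): 344.635°.

344.6°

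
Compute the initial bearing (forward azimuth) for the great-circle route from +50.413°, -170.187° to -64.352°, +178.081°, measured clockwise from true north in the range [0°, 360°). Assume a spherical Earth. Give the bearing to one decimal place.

185.6°

Δλ = 178.081 − -170.187 = 348.268°; wrapped into (−180°, 180°]: -11.732°.
θ = atan2( sin Δλ · cos φ₂ , cos φ₁ · sin φ₂ − sin φ₁ · cos φ₂ · cos Δλ )
  = atan2(-0.08801, -0.90107) = -174.421° → normalised to [0°, 360°): 185.579°.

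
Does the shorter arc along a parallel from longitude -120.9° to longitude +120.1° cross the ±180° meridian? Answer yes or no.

Yes

Naïve |120.1 − -120.9| = 241.0° > 180°, so the shorter arc goes the other way round — across 180°.
Signed shortest Δλ = ((120.1 − -120.9 + 180) mod 360) − 180 = -119.0°.
Going west by 119.0° from -120.9° passes through 180° before reaching +120.1°.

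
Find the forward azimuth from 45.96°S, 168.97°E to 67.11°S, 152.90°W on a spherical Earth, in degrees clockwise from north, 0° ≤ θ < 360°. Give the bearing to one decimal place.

Δλ = -152.90 − 168.97 = -321.87°; wrapped into (−180°, 180°]: 38.13°.
θ = atan2( sin Δλ · cos φ₂ , cos φ₁ · sin φ₂ − sin φ₁ · cos φ₂ · cos Δλ )
  = atan2(0.24016, -0.42048) = 150.266° → normalised to [0°, 360°): 150.266°.

150.3°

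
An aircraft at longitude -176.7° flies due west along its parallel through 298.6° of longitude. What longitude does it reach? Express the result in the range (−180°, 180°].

Start at -176.7°; shift −298.6° → -475.3°.
-475.3° lies outside (−180°, 180°]; add 360° → -115.3°.

-115.3°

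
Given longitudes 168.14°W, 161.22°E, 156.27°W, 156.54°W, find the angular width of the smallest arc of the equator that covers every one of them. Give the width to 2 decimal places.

42.51°

Sort the longitudes: -168.14°, -156.54°, -156.27°, +161.22°.
Eastward gaps between consecutive values (wrapping around): 11.60°, 0.27°, 317.49°, 30.64°.
Largest gap = 317.49° ⇒ minimal covering band is its complement: 360° − 317.49° = 42.51°.
Band runs from +161.22° eastward to -156.27°, crossing the antimeridian.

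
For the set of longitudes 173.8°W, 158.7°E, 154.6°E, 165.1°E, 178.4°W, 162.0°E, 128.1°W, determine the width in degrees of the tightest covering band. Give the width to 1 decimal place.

Sort the longitudes: -178.4°, -173.8°, -128.1°, +154.6°, +158.7°, +162.0°, +165.1°.
Eastward gaps between consecutive values (wrapping around): 4.6°, 45.7°, 282.7°, 4.1°, 3.3°, 3.1°, 16.5°.
Largest gap = 282.7° ⇒ minimal covering band is its complement: 360° − 282.7° = 77.3°.
Band runs from +154.6° eastward to -128.1°, crossing the antimeridian.

77.3°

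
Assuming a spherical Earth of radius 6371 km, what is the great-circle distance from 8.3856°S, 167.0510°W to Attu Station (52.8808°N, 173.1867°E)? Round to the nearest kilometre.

7065 km

Δλ = 173.1867 − -167.0510 = 340.2377°; wrapped into (−180°, 180°]: -19.7623°.
Δφ = 52.8808 − -8.3856 = 61.2664°.
a = sin²(Δφ/2) + cos φ₁ · cos φ₂ · sin²(Δλ/2) = 0.277212.
c = 2·atan2(√a, √(1−a)) = 1.10898 rad → d = 6371·c ≈ 7065.31 km.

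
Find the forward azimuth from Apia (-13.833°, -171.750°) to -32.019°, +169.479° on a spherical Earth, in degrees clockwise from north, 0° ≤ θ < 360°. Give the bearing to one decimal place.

Δλ = 169.479 − -171.750 = 341.229°; wrapped into (−180°, 180°]: -18.771°.
θ = atan2( sin Δλ · cos φ₂ , cos φ₁ · sin φ₂ − sin φ₁ · cos φ₂ · cos Δλ )
  = atan2(-0.27283, -0.32289) = -139.803° → normalised to [0°, 360°): 220.197°.

220.2°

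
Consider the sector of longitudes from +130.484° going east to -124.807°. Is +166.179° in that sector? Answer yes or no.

Yes

Band width going east from +130.484° to -124.807°: ((-124.807 − 130.484) mod 360) = 104.709°.
Offset of +166.179° east of the west edge: ((166.179 − 130.484) mod 360) = 35.695°.
35.695° ≤ 104.709° ⇒ inside.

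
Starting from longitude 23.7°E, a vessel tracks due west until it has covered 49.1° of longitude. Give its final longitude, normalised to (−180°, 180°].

Start at +23.7°; shift −49.1° → -25.4°.
-25.4° already lies in (−180°, 180°].

25.4°W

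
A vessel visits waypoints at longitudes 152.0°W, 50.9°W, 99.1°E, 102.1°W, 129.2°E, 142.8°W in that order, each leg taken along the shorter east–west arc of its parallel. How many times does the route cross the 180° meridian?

3

Leg 1: -152.0° → -50.9°, shortest Δλ = 101.1° (east) — does not cross 180°.
Leg 2: -50.9° → +99.1°, shortest Δλ = 150.0° (east) — does not cross 180°.
Leg 3: +99.1° → -102.1°, shortest Δλ = 158.8° (east) — crosses 180°.
Leg 4: -102.1° → +129.2°, shortest Δλ = -128.7° (west) — crosses 180°.
Leg 5: +129.2° → -142.8°, shortest Δλ = 88.0° (east) — crosses 180°.
Total crossings: 3.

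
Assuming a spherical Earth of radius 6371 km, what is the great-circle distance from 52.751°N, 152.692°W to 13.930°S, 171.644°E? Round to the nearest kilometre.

8162 km

Δλ = 171.644 − -152.692 = 324.336°; wrapped into (−180°, 180°]: -35.664°.
Δφ = -13.930 − 52.751 = -66.681°.
a = sin²(Δφ/2) + cos φ₁ · cos φ₂ · sin²(Δλ/2) = 0.357166.
c = 2·atan2(√a, √(1−a)) = 1.28109 rad → d = 6371·c ≈ 8161.84 km.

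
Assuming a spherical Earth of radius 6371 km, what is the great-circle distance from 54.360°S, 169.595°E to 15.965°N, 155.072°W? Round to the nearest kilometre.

Δλ = -155.072 − 169.595 = -324.667°; wrapped into (−180°, 180°]: 35.333°.
Δφ = 15.965 − -54.360 = 70.325°.
a = sin²(Δφ/2) + cos φ₁ · cos φ₂ · sin²(Δλ/2) = 0.383252.
c = 2·atan2(√a, √(1−a)) = 1.33513 rad → d = 6371·c ≈ 8506.09 km.

8506 km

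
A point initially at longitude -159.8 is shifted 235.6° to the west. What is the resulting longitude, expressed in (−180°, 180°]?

Start at -159.8°; shift −235.6° → -395.4°.
-395.4° lies outside (−180°, 180°]; add 360° → -35.4°.

-35.4°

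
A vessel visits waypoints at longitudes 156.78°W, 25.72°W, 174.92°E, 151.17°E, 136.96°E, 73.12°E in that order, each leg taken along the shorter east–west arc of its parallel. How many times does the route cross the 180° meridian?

1

Leg 1: -156.78° → -25.72°, shortest Δλ = 131.06° (east) — does not cross 180°.
Leg 2: -25.72° → +174.92°, shortest Δλ = -159.36° (west) — crosses 180°.
Leg 3: +174.92° → +151.17°, shortest Δλ = -23.75° (west) — does not cross 180°.
Leg 4: +151.17° → +136.96°, shortest Δλ = -14.21° (west) — does not cross 180°.
Leg 5: +136.96° → +73.12°, shortest Δλ = -63.84° (west) — does not cross 180°.
Total crossings: 1.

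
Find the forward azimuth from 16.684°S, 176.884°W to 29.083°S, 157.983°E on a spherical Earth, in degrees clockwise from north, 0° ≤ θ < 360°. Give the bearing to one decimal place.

237.3°

Δλ = 157.983 − -176.884 = 334.867°; wrapped into (−180°, 180°]: -25.133°.
θ = atan2( sin Δλ · cos φ₂ , cos φ₁ · sin φ₂ − sin φ₁ · cos φ₂ · cos Δλ )
  = atan2(-0.37117, -0.23847) = -122.720° → normalised to [0°, 360°): 237.280°.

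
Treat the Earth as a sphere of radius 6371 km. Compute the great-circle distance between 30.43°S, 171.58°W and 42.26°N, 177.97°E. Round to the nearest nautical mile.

Δλ = 177.97 − -171.58 = 349.55°; wrapped into (−180°, 180°]: -10.45°.
Δφ = 42.26 − -30.43 = 72.69°.
a = sin²(Δφ/2) + cos φ₁ · cos φ₂ · sin²(Δλ/2) = 0.356522.
c = 2·atan2(√a, √(1−a)) = 1.27975 rad → d = 6371·c ≈ 8153.27 km ≈ 4402.42 nmi.

4402 nmi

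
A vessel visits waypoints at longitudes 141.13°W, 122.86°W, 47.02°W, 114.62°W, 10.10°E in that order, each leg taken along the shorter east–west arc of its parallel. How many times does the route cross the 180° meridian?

0

Leg 1: -141.13° → -122.86°, shortest Δλ = 18.27° (east) — does not cross 180°.
Leg 2: -122.86° → -47.02°, shortest Δλ = 75.84° (east) — does not cross 180°.
Leg 3: -47.02° → -114.62°, shortest Δλ = -67.6° (west) — does not cross 180°.
Leg 4: -114.62° → +10.10°, shortest Δλ = 124.72° (east) — does not cross 180°.
Total crossings: 0.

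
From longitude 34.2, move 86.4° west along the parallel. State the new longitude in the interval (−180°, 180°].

Start at +34.2°; shift −86.4° → -52.2°.
-52.2° already lies in (−180°, 180°].

-52.2°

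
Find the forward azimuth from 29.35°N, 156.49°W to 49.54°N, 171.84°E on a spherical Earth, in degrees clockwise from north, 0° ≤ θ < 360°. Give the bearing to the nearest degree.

Δλ = 171.84 − -156.49 = 328.33°; wrapped into (−180°, 180°]: -31.67°.
θ = atan2( sin Δλ · cos φ₂ , cos φ₁ · sin φ₂ − sin φ₁ · cos φ₂ · cos Δλ )
  = atan2(-0.34070, 0.39250) = -40.959° → normalised to [0°, 360°): 319.041°.

319°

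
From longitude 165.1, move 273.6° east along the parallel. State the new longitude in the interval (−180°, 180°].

+78.7°

Start at +165.1°; shift +273.6° → +438.7°.
+438.7° lies outside (−180°, 180°]; subtract 360° → +78.7°.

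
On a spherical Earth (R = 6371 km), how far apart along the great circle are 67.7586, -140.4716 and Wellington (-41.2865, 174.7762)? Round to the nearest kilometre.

12690 km

Δλ = 174.7762 − -140.4716 = 315.2478°; wrapped into (−180°, 180°]: -44.7522°.
Δφ = -41.2865 − 67.7586 = -109.0451°.
a = sin²(Δφ/2) + cos φ₁ · cos φ₂ · sin²(Δλ/2) = 0.704374.
c = 2·atan2(√a, √(1−a)) = 1.99188 rad → d = 6371·c ≈ 12690.26 km.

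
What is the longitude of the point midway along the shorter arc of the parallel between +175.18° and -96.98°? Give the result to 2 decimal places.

Signed shortest Δλ from +175.18° to -96.98° is +87.84°.
Midpoint longitude = +175.18° + (+87.84°)/2 = +175.18° + 43.92° = +219.10°.
Normalise into (−180°, 180°]: -140.90°.
(The naïve average (+175.18 + -96.98)/2 = 39.1° is on the wrong side of the globe.)

-140.90°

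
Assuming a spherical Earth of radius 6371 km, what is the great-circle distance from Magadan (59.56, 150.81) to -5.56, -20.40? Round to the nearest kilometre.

13964 km

Δλ = -20.40 − 150.81 = -171.21°.
Δφ = -5.56 − 59.56 = -65.12°.
a = sin²(Δφ/2) + cos φ₁ · cos φ₂ · sin²(Δλ/2) = 0.790931.
c = 2·atan2(√a, √(1−a)) = 2.19181 rad → d = 6371·c ≈ 13964.04 km.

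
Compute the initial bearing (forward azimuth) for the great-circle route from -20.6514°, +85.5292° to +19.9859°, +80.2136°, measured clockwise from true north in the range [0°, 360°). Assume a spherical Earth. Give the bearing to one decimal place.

Δλ = 80.2136 − 85.5292 = -5.3156°.
θ = atan2( sin Δλ · cos φ₂ , cos φ₁ · sin φ₂ − sin φ₁ · cos φ₂ · cos Δλ )
  = atan2(-0.08706, 0.64984) = -7.631° → normalised to [0°, 360°): 352.369°.

352.4°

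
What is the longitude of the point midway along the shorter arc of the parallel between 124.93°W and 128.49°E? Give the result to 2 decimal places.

Signed shortest Δλ from -124.93° to +128.49° is -106.58°.
Midpoint longitude = -124.93° + (-106.58°)/2 = -124.93° − 53.29° = -178.22°.
(The naïve average (-124.93 + +128.49)/2 = 1.78° is on the wrong side of the globe.)

178.22°W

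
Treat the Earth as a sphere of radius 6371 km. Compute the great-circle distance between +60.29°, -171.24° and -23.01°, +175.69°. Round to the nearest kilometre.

9338 km

Δλ = 175.69 − -171.24 = 346.93°; wrapped into (−180°, 180°]: -13.07°.
Δφ = -23.01 − 60.29 = -83.30°.
a = sin²(Δφ/2) + cos φ₁ · cos φ₂ · sin²(Δλ/2) = 0.447573.
c = 2·atan2(√a, √(1−a)) = 1.46575 rad → d = 6371·c ≈ 9338.29 km.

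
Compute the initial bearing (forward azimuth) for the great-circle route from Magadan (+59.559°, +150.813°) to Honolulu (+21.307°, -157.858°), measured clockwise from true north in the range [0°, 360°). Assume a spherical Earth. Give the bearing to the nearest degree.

Δλ = -157.858 − 150.813 = -308.671°; wrapped into (−180°, 180°]: 51.329°.
θ = atan2( sin Δλ · cos φ₂ , cos φ₁ · sin φ₂ − sin φ₁ · cos φ₂ · cos Δλ )
  = atan2(0.72738, -0.31779) = 113.600° → normalised to [0°, 360°): 113.600°.

114°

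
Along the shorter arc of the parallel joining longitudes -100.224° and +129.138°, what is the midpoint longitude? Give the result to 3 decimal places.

Signed shortest Δλ from -100.224° to +129.138° is -130.638°.
Midpoint longitude = -100.224° + (-130.638°)/2 = -100.224° − 65.319° = -165.543°.
(The naïve average (-100.224 + +129.138)/2 = 14.457° is on the wrong side of the globe.)

-165.543°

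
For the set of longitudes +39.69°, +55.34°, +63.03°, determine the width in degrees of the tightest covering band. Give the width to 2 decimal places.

Sort the longitudes: +39.69°, +55.34°, +63.03°.
Eastward gaps between consecutive values (wrapping around): 15.65°, 7.69°, 336.66°.
Largest gap = 336.66° ⇒ minimal covering band is its complement: 360° − 336.66° = 23.34°.
Band runs from +39.69° eastward to +63.03°.

23.34°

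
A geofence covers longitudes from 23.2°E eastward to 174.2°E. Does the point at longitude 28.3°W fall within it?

Band width going east from +23.2° to +174.2°: ((174.2 − 23.2) mod 360) = 151.0°.
Offset of -28.3° east of the west edge: ((-28.3 − 23.2) mod 360) = 308.5°.
308.5° > 151.0° ⇒ outside.

No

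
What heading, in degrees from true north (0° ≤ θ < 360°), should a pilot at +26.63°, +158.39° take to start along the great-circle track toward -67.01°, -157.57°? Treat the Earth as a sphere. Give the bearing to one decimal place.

Δλ = -157.57 − 158.39 = -315.96°; wrapped into (−180°, 180°]: 44.04°.
θ = atan2( sin Δλ · cos φ₂ , cos φ₁ · sin φ₂ − sin φ₁ · cos φ₂ · cos Δλ )
  = atan2(0.27151, -0.94876) = 164.030° → normalised to [0°, 360°): 164.030°.

164.0°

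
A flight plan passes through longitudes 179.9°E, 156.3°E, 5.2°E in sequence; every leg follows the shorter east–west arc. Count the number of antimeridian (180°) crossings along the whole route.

Leg 1: +179.9° → +156.3°, shortest Δλ = -23.6° (west) — does not cross 180°.
Leg 2: +156.3° → +5.2°, shortest Δλ = -151.1° (west) — does not cross 180°.
Total crossings: 0.

0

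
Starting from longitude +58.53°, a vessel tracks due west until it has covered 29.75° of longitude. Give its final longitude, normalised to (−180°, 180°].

+28.78°

Start at +58.53°; shift −29.75° → +28.78°.
+28.78° already lies in (−180°, 180°].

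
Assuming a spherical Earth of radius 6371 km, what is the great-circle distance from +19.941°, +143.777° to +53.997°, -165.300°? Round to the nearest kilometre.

5713 km

Δλ = -165.300 − 143.777 = -309.077°; wrapped into (−180°, 180°]: 50.923°.
Δφ = 53.997 − 19.941 = 34.056°.
a = sin²(Δφ/2) + cos φ₁ · cos φ₂ · sin²(Δλ/2) = 0.187882.
c = 2·atan2(√a, √(1−a)) = 0.89664 rad → d = 6371·c ≈ 5712.51 km.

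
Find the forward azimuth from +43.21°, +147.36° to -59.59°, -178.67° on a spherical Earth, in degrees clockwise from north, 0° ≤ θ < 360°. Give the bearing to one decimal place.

162.8°

Δλ = -178.67 − 147.36 = -326.03°; wrapped into (−180°, 180°]: 33.97°.
θ = atan2( sin Δλ · cos φ₂ , cos φ₁ · sin φ₂ − sin φ₁ · cos φ₂ · cos Δλ )
  = atan2(0.28283, -0.91600) = 162.841° → normalised to [0°, 360°): 162.841°.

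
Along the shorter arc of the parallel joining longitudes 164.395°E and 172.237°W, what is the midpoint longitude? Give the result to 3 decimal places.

176.079°E

Signed shortest Δλ from +164.395° to -172.237° is +23.368°.
Midpoint longitude = +164.395° + (+23.368°)/2 = +164.395° + 11.684° = +176.079°.
(The naïve average (+164.395 + -172.237)/2 = -3.921° is on the wrong side of the globe.)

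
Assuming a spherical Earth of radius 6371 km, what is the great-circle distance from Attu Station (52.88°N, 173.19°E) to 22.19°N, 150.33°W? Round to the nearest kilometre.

Δλ = -150.33 − 173.19 = -323.52°; wrapped into (−180°, 180°]: 36.48°.
Δφ = 22.19 − 52.88 = -30.69°.
a = sin²(Δφ/2) + cos φ₁ · cos φ₂ · sin²(Δλ/2) = 0.124773.
c = 2·atan2(√a, √(1−a)) = 0.72205 rad → d = 6371·c ≈ 4600.16 km.

4600 km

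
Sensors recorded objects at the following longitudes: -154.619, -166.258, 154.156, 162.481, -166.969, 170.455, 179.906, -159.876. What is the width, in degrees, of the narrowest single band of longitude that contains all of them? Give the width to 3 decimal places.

Sort the longitudes: -166.969°, -166.258°, -159.876°, -154.619°, +154.156°, +162.481°, +170.455°, +179.906°.
Eastward gaps between consecutive values (wrapping around): 0.711°, 6.382°, 5.257°, 308.775°, 8.325°, 7.974°, 9.451°, 13.125°.
Largest gap = 308.775° ⇒ minimal covering band is its complement: 360° − 308.775° = 51.225°.
Band runs from +154.156° eastward to -154.619°, crossing the antimeridian.

51.225°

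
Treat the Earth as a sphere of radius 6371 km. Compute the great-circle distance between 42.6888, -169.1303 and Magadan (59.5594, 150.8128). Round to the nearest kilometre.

3290 km

Δλ = 150.8128 − -169.1303 = 319.9431°; wrapped into (−180°, 180°]: -40.0569°.
Δφ = 59.5594 − 42.6888 = 16.8706°.
a = sin²(Δφ/2) + cos φ₁ · cos φ₂ · sin²(Δλ/2) = 0.065201.
c = 2·atan2(√a, √(1−a)) = 0.51641 rad → d = 6371·c ≈ 3290.04 km.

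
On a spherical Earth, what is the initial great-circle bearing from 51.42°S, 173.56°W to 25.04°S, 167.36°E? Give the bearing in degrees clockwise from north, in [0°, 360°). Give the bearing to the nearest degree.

324°

Δλ = 167.36 − -173.56 = 340.92°; wrapped into (−180°, 180°]: -19.08°.
θ = atan2( sin Δλ · cos φ₂ , cos φ₁ · sin φ₂ − sin φ₁ · cos φ₂ · cos Δλ )
  = atan2(-0.29616, 0.40541) = -36.149° → normalised to [0°, 360°): 323.851°.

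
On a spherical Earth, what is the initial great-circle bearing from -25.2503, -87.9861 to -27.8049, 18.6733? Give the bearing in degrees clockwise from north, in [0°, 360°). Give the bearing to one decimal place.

Δλ = 18.6733 − -87.9861 = 106.6594°.
θ = atan2( sin Δλ · cos φ₂ , cos φ₁ · sin φ₂ − sin φ₁ · cos φ₂ · cos Δλ )
  = atan2(0.84741, -0.53006) = 122.026° → normalised to [0°, 360°): 122.026°.

122.0°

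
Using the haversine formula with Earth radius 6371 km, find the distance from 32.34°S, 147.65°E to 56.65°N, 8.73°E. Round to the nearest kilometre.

15883 km

Δλ = 8.73 − 147.65 = -138.92°.
Δφ = 56.65 − -32.34 = 88.99°.
a = sin²(Δφ/2) + cos φ₁ · cos φ₂ · sin²(Δλ/2) = 0.898487.
c = 2·atan2(√a, √(1−a)) = 2.49306 rad → d = 6371·c ≈ 15883.31 km.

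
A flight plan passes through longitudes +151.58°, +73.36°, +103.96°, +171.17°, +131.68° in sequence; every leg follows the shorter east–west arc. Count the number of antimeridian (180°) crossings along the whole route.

Leg 1: +151.58° → +73.36°, shortest Δλ = -78.22° (west) — does not cross 180°.
Leg 2: +73.36° → +103.96°, shortest Δλ = 30.6° (east) — does not cross 180°.
Leg 3: +103.96° → +171.17°, shortest Δλ = 67.21° (east) — does not cross 180°.
Leg 4: +171.17° → +131.68°, shortest Δλ = -39.49° (west) — does not cross 180°.
Total crossings: 0.

0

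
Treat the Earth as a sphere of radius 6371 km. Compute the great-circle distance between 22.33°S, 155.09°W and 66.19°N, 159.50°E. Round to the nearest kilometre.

Δλ = 159.50 − -155.09 = 314.59°; wrapped into (−180°, 180°]: -45.41°.
Δφ = 66.19 − -22.33 = 88.52°.
a = sin²(Δφ/2) + cos φ₁ · cos φ₂ · sin²(Δλ/2) = 0.542722.
c = 2·atan2(√a, √(1−a)) = 1.65634 rad → d = 6371·c ≈ 10552.57 km.

10553 km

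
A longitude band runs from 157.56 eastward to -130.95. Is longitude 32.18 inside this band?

No

Band width going east from +157.56° to -130.95°: ((-130.95 − 157.56) mod 360) = 71.49°.
Offset of +32.18° east of the west edge: ((32.18 − 157.56) mod 360) = 234.62°.
234.62° > 71.49° ⇒ outside.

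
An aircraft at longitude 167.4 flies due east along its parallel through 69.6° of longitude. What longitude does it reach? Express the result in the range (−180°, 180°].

Start at +167.4°; shift +69.6° → +237.0°.
+237.0° lies outside (−180°, 180°]; subtract 360° → -123.0°.

-123.0°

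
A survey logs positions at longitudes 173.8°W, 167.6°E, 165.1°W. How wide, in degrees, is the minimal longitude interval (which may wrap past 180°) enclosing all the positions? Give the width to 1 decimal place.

Sort the longitudes: -173.8°, -165.1°, +167.6°.
Eastward gaps between consecutive values (wrapping around): 8.7°, 332.7°, 18.6°.
Largest gap = 332.7° ⇒ minimal covering band is its complement: 360° − 332.7° = 27.3°.
Band runs from +167.6° eastward to -165.1°, crossing the antimeridian.

27.3°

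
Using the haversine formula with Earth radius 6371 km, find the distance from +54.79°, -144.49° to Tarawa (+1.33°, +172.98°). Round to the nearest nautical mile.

Δλ = 172.98 − -144.49 = 317.47°; wrapped into (−180°, 180°]: -42.53°.
Δφ = 1.33 − 54.79 = -53.46°.
a = sin²(Δφ/2) + cos φ₁ · cos φ₂ · sin²(Δλ/2) = 0.278129.
c = 2·atan2(√a, √(1−a)) = 1.11103 rad → d = 6371·c ≈ 7078.35 km ≈ 3822.00 nmi.

3822 nmi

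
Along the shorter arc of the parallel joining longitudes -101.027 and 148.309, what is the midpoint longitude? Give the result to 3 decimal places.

-156.359°

Signed shortest Δλ from -101.027° to +148.309° is -110.664°.
Midpoint longitude = -101.027° + (-110.664°)/2 = -101.027° − 55.332° = -156.359°.
(The naïve average (-101.027 + +148.309)/2 = 23.641° is on the wrong side of the globe.)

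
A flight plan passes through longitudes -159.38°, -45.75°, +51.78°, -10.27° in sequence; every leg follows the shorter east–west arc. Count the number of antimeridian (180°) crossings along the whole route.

Leg 1: -159.38° → -45.75°, shortest Δλ = 113.63° (east) — does not cross 180°.
Leg 2: -45.75° → +51.78°, shortest Δλ = 97.53° (east) — does not cross 180°.
Leg 3: +51.78° → -10.27°, shortest Δλ = -62.05° (west) — does not cross 180°.
Total crossings: 0.

0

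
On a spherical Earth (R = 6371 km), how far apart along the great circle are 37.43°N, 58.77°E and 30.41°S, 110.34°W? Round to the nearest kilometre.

18744 km

Δλ = -110.34 − 58.77 = -169.11°.
Δφ = -30.41 − 37.43 = -67.84°.
a = sin²(Δφ/2) + cos φ₁ · cos φ₂ · sin²(Δλ/2) = 0.990085.
c = 2·atan2(√a, √(1−a)) = 2.94212 rad → d = 6371·c ≈ 18744.23 km.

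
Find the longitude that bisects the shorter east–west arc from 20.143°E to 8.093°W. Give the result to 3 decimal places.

6.025°E

Signed shortest Δλ from +20.143° to -8.093° is -28.236°.
Midpoint longitude = +20.143° + (-28.236°)/2 = +20.143° − 14.118° = +6.025°.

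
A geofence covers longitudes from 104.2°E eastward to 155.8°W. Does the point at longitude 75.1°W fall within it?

Band width going east from +104.2° to -155.8°: ((-155.8 − 104.2) mod 360) = 100.0°.
Offset of -75.1° east of the west edge: ((-75.1 − 104.2) mod 360) = 180.7°.
180.7° > 100.0° ⇒ outside.

No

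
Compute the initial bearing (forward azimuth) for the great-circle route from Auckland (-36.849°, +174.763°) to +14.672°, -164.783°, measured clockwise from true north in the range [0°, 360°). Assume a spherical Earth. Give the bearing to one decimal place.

24.4°

Δλ = -164.783 − 174.763 = -339.546°; wrapped into (−180°, 180°]: 20.454°.
θ = atan2( sin Δλ · cos φ₂ , cos φ₁ · sin φ₂ − sin φ₁ · cos φ₂ · cos Δλ )
  = atan2(0.33806, 0.74626) = 24.371° → normalised to [0°, 360°): 24.371°.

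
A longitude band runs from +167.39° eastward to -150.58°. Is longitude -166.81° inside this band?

Band width going east from +167.39° to -150.58°: ((-150.58 − 167.39) mod 360) = 42.03°.
Offset of -166.81° east of the west edge: ((-166.81 − 167.39) mod 360) = 25.80°.
25.80° ≤ 42.03° ⇒ inside.

Yes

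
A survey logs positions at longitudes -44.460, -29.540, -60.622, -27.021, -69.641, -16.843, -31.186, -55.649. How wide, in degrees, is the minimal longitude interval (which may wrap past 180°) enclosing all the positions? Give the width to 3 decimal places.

Sort the longitudes: -69.641°, -60.622°, -55.649°, -44.460°, -31.186°, -29.540°, -27.021°, -16.843°.
Eastward gaps between consecutive values (wrapping around): 9.019°, 4.973°, 11.189°, 13.274°, 1.646°, 2.519°, 10.178°, 307.202°.
Largest gap = 307.202° ⇒ minimal covering band is its complement: 360° − 307.202° = 52.798°.
Band runs from -69.641° eastward to -16.843°.

52.798°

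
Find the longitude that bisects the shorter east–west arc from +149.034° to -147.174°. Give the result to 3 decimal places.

-179.070°

Signed shortest Δλ from +149.034° to -147.174° is +63.792°.
Midpoint longitude = +149.034° + (+63.792°)/2 = +149.034° + 31.896° = +180.930°.
Normalise into (−180°, 180°]: -179.070°.
(The naïve average (+149.034 + -147.174)/2 = 0.93° is on the wrong side of the globe.)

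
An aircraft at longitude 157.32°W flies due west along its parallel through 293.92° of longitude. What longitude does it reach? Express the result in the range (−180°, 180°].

Start at -157.32°; shift −293.92° → -451.24°.
-451.24° lies outside (−180°, 180°]; add 360° → -91.24°.

91.24°W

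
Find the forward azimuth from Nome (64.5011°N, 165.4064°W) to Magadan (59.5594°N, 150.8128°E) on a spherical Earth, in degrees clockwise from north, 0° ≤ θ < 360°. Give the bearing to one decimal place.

276.7°

Δλ = 150.8128 − -165.4064 = 316.2192°; wrapped into (−180°, 180°]: -43.7808°.
θ = atan2( sin Δλ · cos φ₂ , cos φ₁ · sin φ₂ − sin φ₁ · cos φ₂ · cos Δλ )
  = atan2(-0.35055, 0.04099) = -83.331° → normalised to [0°, 360°): 276.669°.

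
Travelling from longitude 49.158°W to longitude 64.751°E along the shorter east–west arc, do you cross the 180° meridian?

No

Signed shortest Δλ = ((64.751 − -49.158 + 180) mod 360) − 180 = 113.909°.
Going east by 113.909° from -49.158° reaches +64.751° without touching 180°.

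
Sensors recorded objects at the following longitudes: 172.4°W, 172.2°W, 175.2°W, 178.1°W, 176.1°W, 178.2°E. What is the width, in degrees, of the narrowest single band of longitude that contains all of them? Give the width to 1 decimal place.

9.6°

Sort the longitudes: -178.1°, -176.1°, -175.2°, -172.4°, -172.2°, +178.2°.
Eastward gaps between consecutive values (wrapping around): 2.0°, 0.9°, 2.8°, 0.2°, 350.4°, 3.7°.
Largest gap = 350.4° ⇒ minimal covering band is its complement: 360° − 350.4° = 9.6°.
Band runs from +178.2° eastward to -172.2°, crossing the antimeridian.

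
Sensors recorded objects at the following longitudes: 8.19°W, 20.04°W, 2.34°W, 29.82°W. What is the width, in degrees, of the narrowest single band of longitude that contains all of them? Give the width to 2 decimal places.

Sort the longitudes: -29.82°, -20.04°, -8.19°, -2.34°.
Eastward gaps between consecutive values (wrapping around): 9.78°, 11.85°, 5.85°, 332.52°.
Largest gap = 332.52° ⇒ minimal covering band is its complement: 360° − 332.52° = 27.48°.
Band runs from -29.82° eastward to -2.34°.

27.48°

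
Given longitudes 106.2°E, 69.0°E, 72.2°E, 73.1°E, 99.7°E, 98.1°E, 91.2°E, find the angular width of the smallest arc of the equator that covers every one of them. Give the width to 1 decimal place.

Sort the longitudes: +69.0°, +72.2°, +73.1°, +91.2°, +98.1°, +99.7°, +106.2°.
Eastward gaps between consecutive values (wrapping around): 3.2°, 0.9°, 18.1°, 6.9°, 1.6°, 6.5°, 322.8°.
Largest gap = 322.8° ⇒ minimal covering band is its complement: 360° − 322.8° = 37.2°.
Band runs from +69.0° eastward to +106.2°.

37.2°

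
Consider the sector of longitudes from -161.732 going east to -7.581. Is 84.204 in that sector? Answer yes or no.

No

Band width going east from -161.732° to -7.581°: ((-7.581 − -161.732) mod 360) = 154.151°.
Offset of +84.204° east of the west edge: ((84.204 − -161.732) mod 360) = 245.936°.
245.936° > 154.151° ⇒ outside.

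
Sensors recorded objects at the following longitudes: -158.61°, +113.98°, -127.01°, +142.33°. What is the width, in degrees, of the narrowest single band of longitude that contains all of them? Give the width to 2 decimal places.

Sort the longitudes: -158.61°, -127.01°, +113.98°, +142.33°.
Eastward gaps between consecutive values (wrapping around): 31.60°, 240.99°, 28.35°, 59.06°.
Largest gap = 240.99° ⇒ minimal covering band is its complement: 360° − 240.99° = 119.01°.
Band runs from +113.98° eastward to -127.01°, crossing the antimeridian.

119.01°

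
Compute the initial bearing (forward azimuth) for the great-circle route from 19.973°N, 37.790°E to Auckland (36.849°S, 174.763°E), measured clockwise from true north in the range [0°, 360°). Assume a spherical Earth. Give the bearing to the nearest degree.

124°

Δλ = 174.763 − 37.790 = 136.973°.
θ = atan2( sin Δλ · cos φ₂ , cos φ₁ · sin φ₂ − sin φ₁ · cos φ₂ · cos Δλ )
  = atan2(0.54602, -0.36382) = 123.676° → normalised to [0°, 360°): 123.676°.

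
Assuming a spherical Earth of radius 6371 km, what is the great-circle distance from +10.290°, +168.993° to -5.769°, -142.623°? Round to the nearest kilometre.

5647 km

Δλ = -142.623 − 168.993 = -311.616°; wrapped into (−180°, 180°]: 48.384°.
Δφ = -5.769 − 10.290 = -16.059°.
a = sin²(Δφ/2) + cos φ₁ · cos φ₂ · sin²(Δλ/2) = 0.183906.
c = 2·atan2(√a, √(1−a)) = 0.88642 rad → d = 6371·c ≈ 5647.40 km.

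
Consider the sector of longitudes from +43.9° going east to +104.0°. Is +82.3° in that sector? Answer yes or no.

Band width going east from +43.9° to +104.0°: ((104.0 − 43.9) mod 360) = 60.1°.
Offset of +82.3° east of the west edge: ((82.3 − 43.9) mod 360) = 38.4°.
38.4° ≤ 60.1° ⇒ inside.

Yes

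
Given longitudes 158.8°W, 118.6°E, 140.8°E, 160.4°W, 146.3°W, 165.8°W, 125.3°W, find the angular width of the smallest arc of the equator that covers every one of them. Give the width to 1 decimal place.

116.1°

Sort the longitudes: -165.8°, -160.4°, -158.8°, -146.3°, -125.3°, +118.6°, +140.8°.
Eastward gaps between consecutive values (wrapping around): 5.4°, 1.6°, 12.5°, 21.0°, 243.9°, 22.2°, 53.4°.
Largest gap = 243.9° ⇒ minimal covering band is its complement: 360° − 243.9° = 116.1°.
Band runs from +118.6° eastward to -125.3°, crossing the antimeridian.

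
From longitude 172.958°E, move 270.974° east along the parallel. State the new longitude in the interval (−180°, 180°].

Start at +172.958°; shift +270.974° → +443.932°.
+443.932° lies outside (−180°, 180°]; subtract 360° → +83.932°.

83.932°E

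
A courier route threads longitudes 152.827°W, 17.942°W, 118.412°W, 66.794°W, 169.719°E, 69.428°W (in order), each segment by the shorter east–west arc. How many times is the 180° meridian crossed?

2

Leg 1: -152.827° → -17.942°, shortest Δλ = 134.885° (east) — does not cross 180°.
Leg 2: -17.942° → -118.412°, shortest Δλ = -100.47° (west) — does not cross 180°.
Leg 3: -118.412° → -66.794°, shortest Δλ = 51.618° (east) — does not cross 180°.
Leg 4: -66.794° → +169.719°, shortest Δλ = -123.487° (west) — crosses 180°.
Leg 5: +169.719° → -69.428°, shortest Δλ = 120.853° (east) — crosses 180°.
Total crossings: 2.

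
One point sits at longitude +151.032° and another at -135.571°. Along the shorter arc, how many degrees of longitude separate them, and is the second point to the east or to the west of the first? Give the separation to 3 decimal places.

73.397° east

Raw difference: -135.571 − 151.032 = -286.603°.
Normalise into (−180°, 180°]: -286.603° + 360° = 73.397°.
Positive ⇒ the second point lies to the east; separation 73.397°.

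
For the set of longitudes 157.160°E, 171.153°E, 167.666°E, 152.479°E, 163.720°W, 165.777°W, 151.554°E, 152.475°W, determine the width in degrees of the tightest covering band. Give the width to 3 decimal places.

55.971°

Sort the longitudes: -165.777°, -163.720°, -152.475°, +151.554°, +152.479°, +157.160°, +167.666°, +171.153°.
Eastward gaps between consecutive values (wrapping around): 2.057°, 11.245°, 304.029°, 0.925°, 4.681°, 10.506°, 3.487°, 23.070°.
Largest gap = 304.029° ⇒ minimal covering band is its complement: 360° − 304.029° = 55.971°.
Band runs from +151.554° eastward to -152.475°, crossing the antimeridian.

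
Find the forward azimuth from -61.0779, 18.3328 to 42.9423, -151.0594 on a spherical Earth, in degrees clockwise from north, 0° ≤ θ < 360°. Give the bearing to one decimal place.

204.2°

Δλ = -151.0594 − 18.3328 = -169.3922°.
θ = atan2( sin Δλ · cos φ₂ , cos φ₁ · sin φ₂ − sin φ₁ · cos φ₂ · cos Δλ )
  = atan2(-0.13476, -0.30032) = -155.833° → normalised to [0°, 360°): 204.167°.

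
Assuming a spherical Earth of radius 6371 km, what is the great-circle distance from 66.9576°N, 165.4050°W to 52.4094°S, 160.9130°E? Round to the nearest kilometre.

Δλ = 160.9130 − -165.4050 = 326.3180°; wrapped into (−180°, 180°]: -33.6820°.
Δφ = -52.4094 − 66.9576 = -119.3670°.
a = sin²(Δφ/2) + cos φ₁ · cos φ₂ · sin²(Δλ/2) = 0.765242.
c = 2·atan2(√a, √(1−a)) = 2.12997 rad → d = 6371·c ≈ 13570.03 km.

13570 km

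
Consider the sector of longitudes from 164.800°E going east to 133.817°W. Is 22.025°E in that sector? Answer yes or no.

No

Band width going east from +164.800° to -133.817°: ((-133.817 − 164.800) mod 360) = 61.383°.
Offset of +22.025° east of the west edge: ((22.025 − 164.800) mod 360) = 217.225°.
217.225° > 61.383° ⇒ outside.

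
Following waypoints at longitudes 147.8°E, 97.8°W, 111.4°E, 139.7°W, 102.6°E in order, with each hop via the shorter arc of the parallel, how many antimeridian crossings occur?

Leg 1: +147.8° → -97.8°, shortest Δλ = 114.4° (east) — crosses 180°.
Leg 2: -97.8° → +111.4°, shortest Δλ = -150.8° (west) — crosses 180°.
Leg 3: +111.4° → -139.7°, shortest Δλ = 108.9° (east) — crosses 180°.
Leg 4: -139.7° → +102.6°, shortest Δλ = -117.7° (west) — crosses 180°.
Total crossings: 4.

4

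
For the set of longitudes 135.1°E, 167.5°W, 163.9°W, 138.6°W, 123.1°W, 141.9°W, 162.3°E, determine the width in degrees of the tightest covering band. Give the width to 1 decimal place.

Sort the longitudes: -167.5°, -163.9°, -141.9°, -138.6°, -123.1°, +135.1°, +162.3°.
Eastward gaps between consecutive values (wrapping around): 3.6°, 22.0°, 3.3°, 15.5°, 258.2°, 27.2°, 30.2°.
Largest gap = 258.2° ⇒ minimal covering band is its complement: 360° − 258.2° = 101.8°.
Band runs from +135.1° eastward to -123.1°, crossing the antimeridian.

101.8°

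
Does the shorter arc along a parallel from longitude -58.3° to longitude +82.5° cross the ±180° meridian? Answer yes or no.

Signed shortest Δλ = ((82.5 − -58.3 + 180) mod 360) − 180 = 140.8°.
Going east by 140.8° from -58.3° reaches +82.5° without touching 180°.

No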